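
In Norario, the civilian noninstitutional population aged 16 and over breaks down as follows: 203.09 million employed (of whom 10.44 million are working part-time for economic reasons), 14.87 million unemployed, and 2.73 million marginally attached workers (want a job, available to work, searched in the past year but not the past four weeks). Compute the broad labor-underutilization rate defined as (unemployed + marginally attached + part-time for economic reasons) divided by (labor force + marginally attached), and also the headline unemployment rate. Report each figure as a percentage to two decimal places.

Labor force = 203.09 + 14.87 = 217.96 million.
Numerator = 14.87 + 2.73 + 10.44 = 28.04 million.
Denominator = 217.96 + 2.73 = 220.69 million.
Broad rate = 28.04 / 220.69 = 12.71%.
Headline unemployment rate = 14.87 / 217.96 = 6.82%.

Broad underutilization rate ≈ 12.71%; headline unemployment rate ≈ 6.82%.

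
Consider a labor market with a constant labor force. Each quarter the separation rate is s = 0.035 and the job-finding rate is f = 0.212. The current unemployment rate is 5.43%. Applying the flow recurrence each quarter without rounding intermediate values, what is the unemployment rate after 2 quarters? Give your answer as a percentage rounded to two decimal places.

Unemployment rate after two quarters ≈ 9.21%.

With a fixed labor force, u_{t+1} = u_t + s·(1−u_t) − f·u_t = u_t·(1−s−f) + s.
Here 1−s−f = 0.753 and s = 0.035.
u_1 = 0.054300 × 0.753 + 0.035 = 0.075888.
u_2 = 0.075888 × 0.753 + 0.035 = 0.092144.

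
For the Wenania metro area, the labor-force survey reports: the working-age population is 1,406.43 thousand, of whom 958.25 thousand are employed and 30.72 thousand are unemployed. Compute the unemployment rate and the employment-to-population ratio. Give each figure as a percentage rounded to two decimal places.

Unemployment rate ≈ 3.11%; employment-population ratio ≈ 68.13%.

Labor force = employed + unemployed = 958.25 + 30.72 = 988.97 thousand.
Unemployment rate = 30.72 / 988.97 = 3.11%.
Employment-population ratio = 958.25 / 1,406.43 = 68.13%.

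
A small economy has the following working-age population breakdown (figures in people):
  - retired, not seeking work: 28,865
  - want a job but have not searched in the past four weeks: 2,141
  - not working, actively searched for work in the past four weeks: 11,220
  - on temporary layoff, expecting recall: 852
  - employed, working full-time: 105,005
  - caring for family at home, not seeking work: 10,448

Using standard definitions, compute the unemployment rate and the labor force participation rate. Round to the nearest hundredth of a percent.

Employed = 105,005.
Unemployed = 11,220 + 852 = 12,072 (jobless and actively searching, or on temporary layoff).
Labor force = 105,005 + 12,072 = 117,077.
Not in labor force = 28,865 + 2,141 + 10,448 = 41,454 (those not working and not actively searching are outside the labor force — including those who want a job but have given up searching).
Civilian working-age population = 117,077 + 41,454 = 158,531.
Unemployment rate = 12,072 / 117,077 = 10.31%.
Labor force participation rate = 117,077 / 158,531 = 73.85%.

Unemployment rate ≈ 10.31%; labor force participation rate ≈ 73.85%.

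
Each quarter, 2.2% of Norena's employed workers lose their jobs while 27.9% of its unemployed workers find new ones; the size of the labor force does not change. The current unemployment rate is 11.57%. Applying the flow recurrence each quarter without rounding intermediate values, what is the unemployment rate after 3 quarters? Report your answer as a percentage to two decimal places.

With a fixed labor force, u_{t+1} = u_t + s·(1−u_t) − f·u_t = u_t·(1−s−f) + s.
Here 1−s−f = 0.699 and s = 0.022.
u_1 = 0.115700 × 0.699 + 0.022 = 0.102874.
u_2 = 0.102874 × 0.699 + 0.022 = 0.093909.
u_3 = 0.093909 × 0.699 + 0.022 = 0.087642.

Unemployment rate after three quarters ≈ 8.76%.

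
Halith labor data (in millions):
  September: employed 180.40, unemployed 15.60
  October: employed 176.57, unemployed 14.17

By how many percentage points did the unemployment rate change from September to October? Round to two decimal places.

September: labor force = 180.40 + 15.60 = 196.00; u = 15.60/196.00 = 7.96%.
October: labor force = 176.57 + 14.17 = 190.74; u = 14.17/190.74 = 7.43%.
Change = 7.43% − 7.96% = −0.53 pp.

The unemployment rate changed by −0.53 percentage points.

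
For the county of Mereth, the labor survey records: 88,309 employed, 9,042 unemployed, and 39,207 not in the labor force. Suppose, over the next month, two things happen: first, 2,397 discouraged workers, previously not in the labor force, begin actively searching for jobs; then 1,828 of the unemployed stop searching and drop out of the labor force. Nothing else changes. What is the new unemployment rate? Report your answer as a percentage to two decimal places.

Initially, labor force = 88,309 + 9,042 = 97,351, so u = 9,042/97,351 = 9.29%.
After the first change, unemployed and labor force both rise by 2,397 → E = 88,309, U = 11,439, labor force = 99,748.
After the second change, unemployed and labor force both fall by 1,828 → E = 88,309, U = 9,611, labor force = 97,920.
New unemployment rate = 9,611 / 97,920 = 9.82%.

New unemployment rate ≈ 9.82%.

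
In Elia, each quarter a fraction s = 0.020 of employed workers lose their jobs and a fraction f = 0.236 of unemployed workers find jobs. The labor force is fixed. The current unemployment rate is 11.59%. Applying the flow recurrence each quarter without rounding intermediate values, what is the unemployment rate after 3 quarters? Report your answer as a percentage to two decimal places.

With a fixed labor force, u_{t+1} = u_t + s·(1−u_t) − f·u_t = u_t·(1−s−f) + s.
Here 1−s−f = 0.744 and s = 0.020.
u_1 = 0.115900 × 0.744 + 0.020 = 0.106230.
u_2 = 0.106230 × 0.744 + 0.020 = 0.099035.
u_3 = 0.099035 × 0.744 + 0.020 = 0.093682.

Unemployment rate after three quarters ≈ 9.37%.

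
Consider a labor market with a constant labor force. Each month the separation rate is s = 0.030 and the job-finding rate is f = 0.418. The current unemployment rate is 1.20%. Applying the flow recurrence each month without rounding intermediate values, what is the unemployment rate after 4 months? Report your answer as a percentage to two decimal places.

Unemployment rate after four months ≈ 6.19%.

With a fixed labor force, u_{t+1} = u_t + s·(1−u_t) − f·u_t = u_t·(1−s−f) + s.
Here 1−s−f = 0.552 and s = 0.030.
u_1 = 0.012000 × 0.552 + 0.030 = 0.036624.
u_2 = 0.036624 × 0.552 + 0.030 = 0.050216.
u_3 = 0.050216 × 0.552 + 0.030 = 0.057719.
u_4 = 0.057719 × 0.552 + 0.030 = 0.061861.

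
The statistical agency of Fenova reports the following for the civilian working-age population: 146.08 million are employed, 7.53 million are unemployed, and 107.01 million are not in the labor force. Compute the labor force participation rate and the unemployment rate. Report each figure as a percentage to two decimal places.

Labor force = employed + unemployed = 146.08 + 7.53 = 153.61 million.
Working-age population = 153.61 + 107.01 = 260.62 million.
Unemployment rate = 7.53 / 153.61 = 4.90%.
Labor force participation rate = 153.61 / 260.62 = 58.94%.

Labor force participation rate ≈ 58.94%; unemployment rate ≈ 4.90%.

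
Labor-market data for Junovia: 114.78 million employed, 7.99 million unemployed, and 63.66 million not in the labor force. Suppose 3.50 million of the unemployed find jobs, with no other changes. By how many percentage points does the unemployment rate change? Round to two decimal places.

The unemployment rate changes by −2.85 percentage points.

Initially, labor force = 114.78 + 7.99 = 122.77 million, so u = 7.99/122.77 = 6.51%.
After the change, unemployed falls and employed rises by 3.50; labor force unchanged → E = 118.28, U = 4.49, labor force = 122.77 million.
New unemployment rate = 4.49 / 122.77 = 3.66%.
Change = 3.66% − 6.51% = −2.85 percentage points.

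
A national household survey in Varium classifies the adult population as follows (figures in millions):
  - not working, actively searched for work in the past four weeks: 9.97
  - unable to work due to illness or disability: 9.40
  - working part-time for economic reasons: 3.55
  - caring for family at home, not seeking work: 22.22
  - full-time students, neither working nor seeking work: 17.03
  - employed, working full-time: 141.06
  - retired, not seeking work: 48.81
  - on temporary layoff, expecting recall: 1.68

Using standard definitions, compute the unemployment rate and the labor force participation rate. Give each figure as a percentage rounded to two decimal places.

Employed = 3.55 + 141.06 = 144.61 million (anyone who worked, including part-time for economic reasons, counts as employed).
Unemployed = 9.97 + 1.68 = 11.65 million (jobless and actively searching, or on temporary layoff).
Labor force = 144.61 + 11.65 = 156.26 million.
Not in labor force = 9.40 + 22.22 + 17.03 + 48.81 = 97.46 million (those not working and not actively searching are outside the labor force).
Civilian working-age population = 156.26 + 97.46 = 253.72 million.
Unemployment rate = 11.65 / 156.26 = 7.46%.
Labor force participation rate = 156.26 / 253.72 = 61.59%.

Unemployment rate ≈ 7.46%; labor force participation rate ≈ 61.59%.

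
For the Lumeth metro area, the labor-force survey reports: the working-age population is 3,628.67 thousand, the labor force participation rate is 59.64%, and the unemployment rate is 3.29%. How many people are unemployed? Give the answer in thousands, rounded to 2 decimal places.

Labor force = 0.5964 × 3,628.67 = 2,164.14 thousand.
Unemployed = 0.0329 × 2,164.14 ≈ 71.20 thousand.

About 71.20 thousand are unemployed.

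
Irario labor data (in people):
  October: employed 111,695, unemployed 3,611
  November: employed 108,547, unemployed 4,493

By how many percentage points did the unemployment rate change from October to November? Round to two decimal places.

October: labor force = 111,695 + 3,611 = 115,306; u = 3,611/115,306 = 3.13%.
November: labor force = 108,547 + 4,493 = 113,040; u = 4,493/113,040 = 3.97%.
Change = 3.97% − 3.13% = +0.84 pp.

The unemployment rate changed by +0.84 percentage points.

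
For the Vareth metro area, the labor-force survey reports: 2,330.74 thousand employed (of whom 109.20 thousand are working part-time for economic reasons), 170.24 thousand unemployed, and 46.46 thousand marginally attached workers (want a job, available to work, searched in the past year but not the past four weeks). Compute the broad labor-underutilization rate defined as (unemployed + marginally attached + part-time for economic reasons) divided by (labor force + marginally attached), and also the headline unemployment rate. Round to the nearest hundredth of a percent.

Labor force = 2,330.74 + 170.24 = 2,500.98 thousand.
Numerator = 170.24 + 46.46 + 109.20 = 325.90 thousand.
Denominator = 2,500.98 + 46.46 = 2,547.44 thousand.
Broad rate = 325.90 / 2,547.44 = 12.79%.
Headline unemployment rate = 170.24 / 2,500.98 = 6.81%.

Broad underutilization rate ≈ 12.79%; headline unemployment rate ≈ 6.81%.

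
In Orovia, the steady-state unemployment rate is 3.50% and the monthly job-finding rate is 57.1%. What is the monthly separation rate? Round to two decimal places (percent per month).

From u* = s/(s+f): s = u·f/(1−u).
s = 0.0350 × 57.1 / (1 − 0.0350) = 1.9985 / 0.9650 ≈ 2.07% per month.

Separation rate ≈ 2.07% per month.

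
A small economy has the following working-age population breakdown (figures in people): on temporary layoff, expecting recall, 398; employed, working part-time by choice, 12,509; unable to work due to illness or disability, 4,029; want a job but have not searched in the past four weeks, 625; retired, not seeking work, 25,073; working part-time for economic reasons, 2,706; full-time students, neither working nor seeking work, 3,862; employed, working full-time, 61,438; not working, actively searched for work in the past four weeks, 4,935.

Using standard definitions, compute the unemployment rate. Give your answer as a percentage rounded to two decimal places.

Employed = 12,509 + 2,706 + 61,438 = 76,653 (anyone who worked, including part-time for economic reasons, counts as employed).
Unemployed = 398 + 4,935 = 5,333 (jobless and actively searching, or on temporary layoff).
Labor force = 76,653 + 5,333 = 81,986.
Unemployment rate = 5,333 / 81,986 = 6.50%.

Unemployment rate ≈ 6.50%.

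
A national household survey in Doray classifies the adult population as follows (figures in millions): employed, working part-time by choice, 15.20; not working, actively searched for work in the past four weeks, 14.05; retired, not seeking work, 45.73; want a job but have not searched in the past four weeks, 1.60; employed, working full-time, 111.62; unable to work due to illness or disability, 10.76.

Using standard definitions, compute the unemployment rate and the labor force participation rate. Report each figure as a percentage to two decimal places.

Employed = 15.20 + 111.62 = 126.82 million.
Unemployed = 14.05 million.
Labor force = 126.82 + 14.05 = 140.87 million.
Not in labor force = 45.73 + 1.60 + 10.76 = 58.09 million (those not working and not actively searching are outside the labor force — including those who want a job but have given up searching).
Civilian working-age population = 140.87 + 58.09 = 198.96 million.
Unemployment rate = 14.05 / 140.87 = 9.97%.
Labor force participation rate = 140.87 / 198.96 = 70.80%.

Unemployment rate ≈ 9.97%; labor force participation rate ≈ 70.80%.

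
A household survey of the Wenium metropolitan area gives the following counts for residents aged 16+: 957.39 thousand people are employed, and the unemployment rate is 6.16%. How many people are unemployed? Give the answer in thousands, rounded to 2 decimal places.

Let U be the number unemployed. The labor force is E + U, and U/(E+U) = 0.0616.
So U = 0.0616 × 957.39 / (1 − 0.0616) = 58.9752 / 0.9384 ≈ 62.85 thousand.

About 62.85 thousand are unemployed.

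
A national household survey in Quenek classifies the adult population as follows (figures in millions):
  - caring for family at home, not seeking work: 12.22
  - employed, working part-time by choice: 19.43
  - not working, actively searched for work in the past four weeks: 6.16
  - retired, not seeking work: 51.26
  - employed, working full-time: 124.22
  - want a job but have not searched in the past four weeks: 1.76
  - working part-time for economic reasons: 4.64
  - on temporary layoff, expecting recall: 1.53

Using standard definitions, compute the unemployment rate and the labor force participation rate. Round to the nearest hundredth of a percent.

Unemployment rate ≈ 4.93%; labor force participation rate ≈ 70.51%.

Employed = 19.43 + 124.22 + 4.64 = 148.29 million (anyone who worked, including part-time for economic reasons, counts as employed).
Unemployed = 6.16 + 1.53 = 7.69 million (jobless and actively searching, or on temporary layoff).
Labor force = 148.29 + 7.69 = 155.98 million.
Not in labor force = 12.22 + 51.26 + 1.76 = 65.24 million (those not working and not actively searching are outside the labor force — including those who want a job but have given up searching).
Civilian working-age population = 155.98 + 65.24 = 221.22 million.
Unemployment rate = 7.69 / 155.98 = 4.93%.
Labor force participation rate = 155.98 / 221.22 = 70.51%.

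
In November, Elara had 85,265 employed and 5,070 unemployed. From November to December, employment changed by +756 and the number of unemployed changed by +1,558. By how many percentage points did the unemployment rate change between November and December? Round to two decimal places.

The unemployment rate changed by +1.54 percentage points.

November: labor force = 85,265 + 5,070 = 90,335; u = 5,070/90,335 = 5.61%.
December: labor force = 86,021 + 6,628 = 92,649; u = 6,628/92,649 = 7.15%.
Change = 7.15% − 5.61% = +1.54 pp.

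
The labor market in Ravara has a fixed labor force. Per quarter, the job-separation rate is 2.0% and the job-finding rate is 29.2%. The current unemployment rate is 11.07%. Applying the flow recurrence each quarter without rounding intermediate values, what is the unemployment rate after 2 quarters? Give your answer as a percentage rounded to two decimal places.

Unemployment rate after two quarters ≈ 8.62%.

With a fixed labor force, u_{t+1} = u_t + s·(1−u_t) − f·u_t = u_t·(1−s−f) + s.
Here 1−s−f = 0.688 and s = 0.020.
u_1 = 0.110700 × 0.688 + 0.020 = 0.096162.
u_2 = 0.096162 × 0.688 + 0.020 = 0.086159.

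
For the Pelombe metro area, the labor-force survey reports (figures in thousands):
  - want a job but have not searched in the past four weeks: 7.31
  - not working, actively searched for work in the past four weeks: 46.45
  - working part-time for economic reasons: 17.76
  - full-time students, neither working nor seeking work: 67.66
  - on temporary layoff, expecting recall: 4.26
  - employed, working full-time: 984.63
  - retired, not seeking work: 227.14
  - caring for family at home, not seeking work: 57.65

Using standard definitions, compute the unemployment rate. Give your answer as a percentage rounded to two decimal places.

Employed = 17.76 + 984.63 = 1,002.39 thousand (anyone who worked, including part-time for economic reasons, counts as employed).
Unemployed = 46.45 + 4.26 = 50.71 thousand (jobless and actively searching, or on temporary layoff).
Labor force = 1,002.39 + 50.71 = 1,053.10 thousand.
Unemployment rate = 50.71 / 1,053.10 = 4.82%.

Unemployment rate ≈ 4.82%.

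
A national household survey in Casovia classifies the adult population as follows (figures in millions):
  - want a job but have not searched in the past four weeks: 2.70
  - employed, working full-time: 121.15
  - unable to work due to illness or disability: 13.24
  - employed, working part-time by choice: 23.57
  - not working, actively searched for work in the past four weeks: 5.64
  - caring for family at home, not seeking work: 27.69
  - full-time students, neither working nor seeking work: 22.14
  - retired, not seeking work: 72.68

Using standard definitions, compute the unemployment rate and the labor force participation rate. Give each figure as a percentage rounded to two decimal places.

Employed = 121.15 + 23.57 = 144.72 million.
Unemployed = 5.64 million.
Labor force = 144.72 + 5.64 = 150.36 million.
Not in labor force = 2.70 + 13.24 + 27.69 + 22.14 + 72.68 = 138.45 million (those not working and not actively searching are outside the labor force — including those who want a job but have given up searching).
Civilian working-age population = 150.36 + 138.45 = 288.81 million.
Unemployment rate = 5.64 / 150.36 = 3.75%.
Labor force participation rate = 150.36 / 288.81 = 52.06%.

Unemployment rate ≈ 3.75%; labor force participation rate ≈ 52.06%.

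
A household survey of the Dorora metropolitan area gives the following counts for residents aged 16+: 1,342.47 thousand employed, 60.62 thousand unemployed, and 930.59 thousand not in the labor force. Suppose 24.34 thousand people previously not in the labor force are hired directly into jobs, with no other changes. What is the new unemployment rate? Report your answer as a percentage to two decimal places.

New unemployment rate ≈ 4.25%.

Initially, labor force = 1,342.47 + 60.62 = 1,403.09 thousand, so u = 60.62/1,403.09 = 4.32%.
After the change, employed and labor force both rise by 24.34; unemployed unchanged → E = 1,366.81, U = 60.62, labor force = 1,427.43 thousand.
New unemployment rate = 60.62 / 1,427.43 = 4.25%.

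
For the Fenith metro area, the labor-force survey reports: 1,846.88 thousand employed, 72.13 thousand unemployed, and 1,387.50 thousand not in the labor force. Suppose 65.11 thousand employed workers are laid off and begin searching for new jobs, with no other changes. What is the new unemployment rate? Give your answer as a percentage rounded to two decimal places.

New unemployment rate ≈ 7.15%.

Initially, labor force = 1,846.88 + 72.13 = 1,919.01 thousand, so u = 72.13/1,919.01 = 3.76%.
After the change, employed falls and unemployed rises by 65.11; labor force unchanged → E = 1,781.77, U = 137.24, labor force = 1,919.01 thousand.
New unemployment rate = 137.24 / 1,919.01 = 7.15%.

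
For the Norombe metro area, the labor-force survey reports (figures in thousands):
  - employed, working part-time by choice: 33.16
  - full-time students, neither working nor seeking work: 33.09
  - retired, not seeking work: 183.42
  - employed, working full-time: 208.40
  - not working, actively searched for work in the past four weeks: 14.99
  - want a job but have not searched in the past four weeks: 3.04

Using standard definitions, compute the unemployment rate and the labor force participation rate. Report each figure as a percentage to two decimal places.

Unemployment rate ≈ 5.84%; labor force participation rate ≈ 53.89%.

Employed = 33.16 + 208.40 = 241.56 thousand.
Unemployed = 14.99 thousand.
Labor force = 241.56 + 14.99 = 256.55 thousand.
Not in labor force = 33.09 + 183.42 + 3.04 = 219.55 thousand (those not working and not actively searching are outside the labor force — including those who want a job but have given up searching).
Civilian working-age population = 256.55 + 219.55 = 476.10 thousand.
Unemployment rate = 14.99 / 256.55 = 5.84%.
Labor force participation rate = 256.55 / 476.10 = 53.89%.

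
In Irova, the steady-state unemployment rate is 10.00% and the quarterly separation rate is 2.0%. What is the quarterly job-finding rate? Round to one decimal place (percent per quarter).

Job-finding rate ≈ 18.0% per quarter.

From u* = s/(s+f): f = s·(1−u)/u.
f = 2.0 × (1 − 0.1000) / 0.1000 = 1.8000 / 0.1000 ≈ 18.0% per quarter.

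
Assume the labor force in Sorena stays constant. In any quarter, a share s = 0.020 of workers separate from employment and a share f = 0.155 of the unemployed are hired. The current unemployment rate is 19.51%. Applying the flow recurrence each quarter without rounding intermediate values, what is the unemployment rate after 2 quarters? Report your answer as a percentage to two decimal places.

With a fixed labor force, u_{t+1} = u_t + s·(1−u_t) − f·u_t = u_t·(1−s−f) + s.
Here 1−s−f = 0.825 and s = 0.020.
u_1 = 0.195100 × 0.825 + 0.020 = 0.180957.
u_2 = 0.180957 × 0.825 + 0.020 = 0.169290.

Unemployment rate after two quarters ≈ 16.93%.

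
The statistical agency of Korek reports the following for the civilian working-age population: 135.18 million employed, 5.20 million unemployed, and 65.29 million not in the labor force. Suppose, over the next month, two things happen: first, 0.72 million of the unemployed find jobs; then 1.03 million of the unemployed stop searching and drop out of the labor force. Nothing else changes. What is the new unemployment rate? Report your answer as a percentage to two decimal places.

New unemployment rate ≈ 2.48%.

Initially, labor force = 135.18 + 5.20 = 140.38 million, so u = 5.20/140.38 = 3.70%.
After the first change, unemployed falls and employed rises by 0.72; labor force unchanged → E = 135.90, U = 4.48, labor force = 140.38 million.
After the second change, unemployed and labor force both fall by 1.03 → E = 135.90, U = 3.45, labor force = 139.35 million.
New unemployment rate = 3.45 / 139.35 = 2.48%.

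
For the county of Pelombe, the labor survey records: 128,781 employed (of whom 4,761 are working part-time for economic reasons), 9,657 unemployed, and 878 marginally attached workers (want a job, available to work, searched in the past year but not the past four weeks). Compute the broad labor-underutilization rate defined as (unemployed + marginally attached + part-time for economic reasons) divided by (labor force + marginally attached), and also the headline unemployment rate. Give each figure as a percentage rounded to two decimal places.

Broad underutilization rate ≈ 10.98%; headline unemployment rate ≈ 6.98%.

Labor force = 128,781 + 9,657 = 138,438.
Numerator = 9,657 + 878 + 4,761 = 15,296.
Denominator = 138,438 + 878 = 139,316.
Broad rate = 15,296 / 139,316 = 10.98%.
Headline unemployment rate = 9,657 / 138,438 = 6.98%.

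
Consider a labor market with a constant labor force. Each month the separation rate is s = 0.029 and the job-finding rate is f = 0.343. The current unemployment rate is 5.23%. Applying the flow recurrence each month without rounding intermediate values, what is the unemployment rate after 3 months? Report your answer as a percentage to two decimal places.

With a fixed labor force, u_{t+1} = u_t + s·(1−u_t) − f·u_t = u_t·(1−s−f) + s.
Here 1−s−f = 0.628 and s = 0.029.
u_1 = 0.052300 × 0.628 + 0.029 = 0.061844.
u_2 = 0.061844 × 0.628 + 0.029 = 0.067838.
u_3 = 0.067838 × 0.628 + 0.029 = 0.071602.

Unemployment rate after three months ≈ 7.16%.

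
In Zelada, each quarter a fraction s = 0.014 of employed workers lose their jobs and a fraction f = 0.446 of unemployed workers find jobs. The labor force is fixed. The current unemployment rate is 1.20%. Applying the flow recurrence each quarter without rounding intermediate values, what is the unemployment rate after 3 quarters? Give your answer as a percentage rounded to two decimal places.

Unemployment rate after three quarters ≈ 2.75%.

With a fixed labor force, u_{t+1} = u_t + s·(1−u_t) − f·u_t = u_t·(1−s−f) + s.
Here 1−s−f = 0.540 and s = 0.014.
u_1 = 0.012000 × 0.540 + 0.014 = 0.020480.
u_2 = 0.020480 × 0.540 + 0.014 = 0.025059.
u_3 = 0.025059 × 0.540 + 0.014 = 0.027532.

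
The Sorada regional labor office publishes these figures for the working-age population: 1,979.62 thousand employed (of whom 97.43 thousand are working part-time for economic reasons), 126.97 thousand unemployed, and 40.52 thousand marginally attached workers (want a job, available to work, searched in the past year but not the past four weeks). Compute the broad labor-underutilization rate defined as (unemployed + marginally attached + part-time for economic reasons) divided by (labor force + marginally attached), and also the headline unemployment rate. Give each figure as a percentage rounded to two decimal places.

Labor force = 1,979.62 + 126.97 = 2,106.59 thousand.
Numerator = 126.97 + 40.52 + 97.43 = 264.92 thousand.
Denominator = 2,106.59 + 40.52 = 2,147.11 thousand.
Broad rate = 264.92 / 2,147.11 = 12.34%.
Headline unemployment rate = 126.97 / 2,106.59 = 6.03%.

Broad underutilization rate ≈ 12.34%; headline unemployment rate ≈ 6.03%.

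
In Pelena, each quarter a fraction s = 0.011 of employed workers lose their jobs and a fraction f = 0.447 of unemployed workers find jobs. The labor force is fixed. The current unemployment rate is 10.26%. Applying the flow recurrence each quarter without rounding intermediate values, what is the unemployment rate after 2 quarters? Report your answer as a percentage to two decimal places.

With a fixed labor force, u_{t+1} = u_t + s·(1−u_t) − f·u_t = u_t·(1−s−f) + s.
Here 1−s−f = 0.542 and s = 0.011.
u_1 = 0.102600 × 0.542 + 0.011 = 0.066609.
u_2 = 0.066609 × 0.542 + 0.011 = 0.047102.

Unemployment rate after two quarters ≈ 4.71%.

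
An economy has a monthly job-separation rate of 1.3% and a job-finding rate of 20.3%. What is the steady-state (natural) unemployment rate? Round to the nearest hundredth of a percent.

Steady-state unemployment rate ≈ 6.02%.

At steady state the flows balance: s·E = f·U, so U/(E+U) = s/(s+f).
u* = 1.3 / (1.3 + 20.3) = 1.3 / 21.60 = 6.02%.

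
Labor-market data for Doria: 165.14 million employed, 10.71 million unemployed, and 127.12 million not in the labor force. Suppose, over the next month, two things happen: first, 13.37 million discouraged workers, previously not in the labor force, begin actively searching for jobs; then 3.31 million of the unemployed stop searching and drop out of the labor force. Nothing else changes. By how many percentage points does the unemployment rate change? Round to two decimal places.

Initially, labor force = 165.14 + 10.71 = 175.85 million, so u = 10.71/175.85 = 6.09%.
After the first change, unemployed and labor force both rise by 13.37 → E = 165.14, U = 24.08, labor force = 189.22 million.
After the second change, unemployed and labor force both fall by 3.31 → E = 165.14, U = 20.77, labor force = 185.91 million.
New unemployment rate = 20.77 / 185.91 = 11.17%.
Change = 11.17% − 6.09% = +5.08 percentage points.

The unemployment rate changes by +5.08 percentage points.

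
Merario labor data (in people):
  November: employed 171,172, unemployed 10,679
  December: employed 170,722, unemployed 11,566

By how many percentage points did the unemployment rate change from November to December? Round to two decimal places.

November: labor force = 171,172 + 10,679 = 181,851; u = 10,679/181,851 = 5.87%.
December: labor force = 170,722 + 11,566 = 182,288; u = 11,566/182,288 = 6.34%.
Change = 6.34% − 5.87% = +0.47 pp.

The unemployment rate changed by +0.47 percentage points.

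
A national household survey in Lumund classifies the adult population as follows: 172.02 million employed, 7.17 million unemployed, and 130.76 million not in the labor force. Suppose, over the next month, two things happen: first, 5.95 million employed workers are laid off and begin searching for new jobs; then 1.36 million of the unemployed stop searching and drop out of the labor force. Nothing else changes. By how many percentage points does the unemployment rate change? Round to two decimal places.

Initially, labor force = 172.02 + 7.17 = 179.19 million, so u = 7.17/179.19 = 4.00%.
After the first change, employed falls and unemployed rises by 5.95; labor force unchanged → E = 166.07, U = 13.12, labor force = 179.19 million.
After the second change, unemployed and labor force both fall by 1.36 → E = 166.07, U = 11.76, labor force = 177.83 million.
New unemployment rate = 11.76 / 177.83 = 6.61%.
Change = 6.61% − 4.00% = +2.61 percentage points.

The unemployment rate changes by +2.61 percentage points.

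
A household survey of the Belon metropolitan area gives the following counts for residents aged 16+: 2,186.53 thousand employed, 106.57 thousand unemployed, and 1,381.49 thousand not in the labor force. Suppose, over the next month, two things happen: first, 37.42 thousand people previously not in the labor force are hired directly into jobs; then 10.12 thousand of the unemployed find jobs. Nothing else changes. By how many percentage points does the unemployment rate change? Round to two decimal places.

Initially, labor force = 2,186.53 + 106.57 = 2,293.10 thousand, so u = 106.57/2,293.10 = 4.65%.
After the first change, employed and labor force both rise by 37.42; unemployed unchanged → E = 2,223.95, U = 106.57, labor force = 2,330.52 thousand.
After the second change, unemployed falls and employed rises by 10.12; labor force unchanged → E = 2,234.07, U = 96.45, labor force = 2,330.52 thousand.
New unemployment rate = 96.45 / 2,330.52 = 4.14%.
Change = 4.14% − 4.65% = −0.51 percentage points.

The unemployment rate changes by −0.51 percentage points.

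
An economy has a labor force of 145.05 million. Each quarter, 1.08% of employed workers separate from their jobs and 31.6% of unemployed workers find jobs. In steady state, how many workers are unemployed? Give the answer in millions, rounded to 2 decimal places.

About 4.79 million are unemployed in steady state.

Steady-state unemployment rate u* = s/(s+f) = 1.08/(1.08+31.6) = 0.033048.
Unemployed = u* × labor force = 0.033048 × 145.05 ≈ 4.79 million.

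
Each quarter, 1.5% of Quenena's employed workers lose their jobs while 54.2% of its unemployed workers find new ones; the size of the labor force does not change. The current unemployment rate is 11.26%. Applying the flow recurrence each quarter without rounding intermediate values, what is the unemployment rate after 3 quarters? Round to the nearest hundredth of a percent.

With a fixed labor force, u_{t+1} = u_t + s·(1−u_t) − f·u_t = u_t·(1−s−f) + s.
Here 1−s−f = 0.443 and s = 0.015.
u_1 = 0.112600 × 0.443 + 0.015 = 0.064882.
u_2 = 0.064882 × 0.443 + 0.015 = 0.043743.
u_3 = 0.043743 × 0.443 + 0.015 = 0.034378.

Unemployment rate after three quarters ≈ 3.44%.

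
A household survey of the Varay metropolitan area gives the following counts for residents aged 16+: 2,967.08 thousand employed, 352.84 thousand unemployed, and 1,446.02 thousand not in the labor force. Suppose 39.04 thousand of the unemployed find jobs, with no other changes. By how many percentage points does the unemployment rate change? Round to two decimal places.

Initially, labor force = 2,967.08 + 352.84 = 3,319.92 thousand, so u = 352.84/3,319.92 = 10.63%.
After the change, unemployed falls and employed rises by 39.04; labor force unchanged → E = 3,006.12, U = 313.80, labor force = 3,319.92 thousand.
New unemployment rate = 313.80 / 3,319.92 = 9.45%.
Change = 9.45% − 10.63% = −1.18 percentage points.

The unemployment rate changes by −1.18 percentage points.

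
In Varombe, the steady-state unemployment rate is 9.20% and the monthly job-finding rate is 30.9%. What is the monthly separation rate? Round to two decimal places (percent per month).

From u* = s/(s+f): s = u·f/(1−u).
s = 0.0920 × 30.9 / (1 − 0.0920) = 2.8428 / 0.9080 ≈ 3.13% per month.

Separation rate ≈ 3.13% per month.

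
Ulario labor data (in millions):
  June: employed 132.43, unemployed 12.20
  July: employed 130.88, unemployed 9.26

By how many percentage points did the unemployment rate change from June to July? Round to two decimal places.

June: labor force = 132.43 + 12.20 = 144.63; u = 12.20/144.63 = 8.44%.
July: labor force = 130.88 + 9.26 = 140.14; u = 9.26/140.14 = 6.61%.
Change = 6.61% − 8.44% = −1.83 pp.

The unemployment rate changed by −1.83 percentage points.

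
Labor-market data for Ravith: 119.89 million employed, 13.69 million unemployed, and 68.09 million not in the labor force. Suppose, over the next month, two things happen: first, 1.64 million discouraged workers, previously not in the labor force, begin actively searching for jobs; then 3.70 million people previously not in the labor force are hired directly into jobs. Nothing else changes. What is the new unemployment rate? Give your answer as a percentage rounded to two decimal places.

Initially, labor force = 119.89 + 13.69 = 133.58 million, so u = 13.69/133.58 = 10.25%.
After the first change, unemployed and labor force both rise by 1.64 → E = 119.89, U = 15.33, labor force = 135.22 million.
After the second change, employed and labor force both rise by 3.70; unemployed unchanged → E = 123.59, U = 15.33, labor force = 138.92 million.
New unemployment rate = 15.33 / 138.92 = 11.04%.

New unemployment rate ≈ 11.04%.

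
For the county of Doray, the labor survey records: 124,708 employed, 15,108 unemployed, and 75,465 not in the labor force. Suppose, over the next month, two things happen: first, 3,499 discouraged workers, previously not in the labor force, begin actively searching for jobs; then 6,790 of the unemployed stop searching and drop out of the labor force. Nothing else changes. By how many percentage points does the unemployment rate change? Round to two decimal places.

The unemployment rate changes by −2.15 percentage points.

Initially, labor force = 124,708 + 15,108 = 139,816, so u = 15,108/139,816 = 10.81%.
After the first change, unemployed and labor force both rise by 3,499 → E = 124,708, U = 18,607, labor force = 143,315.
After the second change, unemployed and labor force both fall by 6,790 → E = 124,708, U = 11,817, labor force = 136,525.
New unemployment rate = 11,817 / 136,525 = 8.66%.
Change = 8.66% − 10.81% = −2.15 percentage points.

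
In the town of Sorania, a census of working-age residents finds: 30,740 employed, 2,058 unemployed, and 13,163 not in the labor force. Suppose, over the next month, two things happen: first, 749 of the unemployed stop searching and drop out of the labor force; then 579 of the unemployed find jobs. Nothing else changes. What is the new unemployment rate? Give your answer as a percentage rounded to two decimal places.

New unemployment rate ≈ 2.28%.

Initially, labor force = 30,740 + 2,058 = 32,798, so u = 2,058/32,798 = 6.27%.
After the first change, unemployed and labor force both fall by 749 → E = 30,740, U = 1,309, labor force = 32,049.
After the second change, unemployed falls and employed rises by 579; labor force unchanged → E = 31,319, U = 730, labor force = 32,049.
New unemployment rate = 730 / 32,049 = 2.28%.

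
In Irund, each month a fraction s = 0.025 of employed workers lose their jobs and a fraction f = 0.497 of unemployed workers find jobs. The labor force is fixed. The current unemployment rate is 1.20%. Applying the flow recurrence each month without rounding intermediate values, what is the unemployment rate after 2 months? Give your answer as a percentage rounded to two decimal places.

Unemployment rate after two months ≈ 3.97%.

With a fixed labor force, u_{t+1} = u_t + s·(1−u_t) − f·u_t = u_t·(1−s−f) + s.
Here 1−s−f = 0.478 and s = 0.025.
u_1 = 0.012000 × 0.478 + 0.025 = 0.030736.
u_2 = 0.030736 × 0.478 + 0.025 = 0.039692.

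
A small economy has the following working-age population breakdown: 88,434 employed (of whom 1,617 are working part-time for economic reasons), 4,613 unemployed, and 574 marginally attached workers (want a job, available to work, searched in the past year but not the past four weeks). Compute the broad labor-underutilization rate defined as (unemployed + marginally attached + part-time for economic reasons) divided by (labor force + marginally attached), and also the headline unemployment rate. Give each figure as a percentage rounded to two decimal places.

Broad underutilization rate ≈ 7.27%; headline unemployment rate ≈ 4.96%.

Labor force = 88,434 + 4,613 = 93,047.
Numerator = 4,613 + 574 + 1,617 = 6,804.
Denominator = 93,047 + 574 = 93,621.
Broad rate = 6,804 / 93,621 = 7.27%.
Headline unemployment rate = 4,613 / 93,047 = 4.96%.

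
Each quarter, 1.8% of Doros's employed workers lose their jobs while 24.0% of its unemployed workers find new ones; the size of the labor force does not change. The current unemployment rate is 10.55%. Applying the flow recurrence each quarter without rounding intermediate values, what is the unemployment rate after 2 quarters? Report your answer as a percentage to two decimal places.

With a fixed labor force, u_{t+1} = u_t + s·(1−u_t) − f·u_t = u_t·(1−s−f) + s.
Here 1−s−f = 0.742 and s = 0.018.
u_1 = 0.105500 × 0.742 + 0.018 = 0.096281.
u_2 = 0.096281 × 0.742 + 0.018 = 0.089441.

Unemployment rate after two quarters ≈ 8.94%.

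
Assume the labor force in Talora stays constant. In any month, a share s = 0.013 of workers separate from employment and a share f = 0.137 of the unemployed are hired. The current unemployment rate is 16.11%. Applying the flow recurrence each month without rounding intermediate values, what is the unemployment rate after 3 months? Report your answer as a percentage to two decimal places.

Unemployment rate after three months ≈ 13.24%.

With a fixed labor force, u_{t+1} = u_t + s·(1−u_t) − f·u_t = u_t·(1−s−f) + s.
Here 1−s−f = 0.850 and s = 0.013.
u_1 = 0.161100 × 0.850 + 0.013 = 0.149935.
u_2 = 0.149935 × 0.850 + 0.013 = 0.140445.
u_3 = 0.140445 × 0.850 + 0.013 = 0.132378.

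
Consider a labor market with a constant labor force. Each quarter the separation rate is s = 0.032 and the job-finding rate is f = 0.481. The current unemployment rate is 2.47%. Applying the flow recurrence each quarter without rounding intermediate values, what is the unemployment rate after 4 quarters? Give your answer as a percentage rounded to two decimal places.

Unemployment rate after four quarters ≈ 6.03%.

With a fixed labor force, u_{t+1} = u_t + s·(1−u_t) − f·u_t = u_t·(1−s−f) + s.
Here 1−s−f = 0.487 and s = 0.032.
u_1 = 0.024700 × 0.487 + 0.032 = 0.044029.
u_2 = 0.044029 × 0.487 + 0.032 = 0.053442.
u_3 = 0.053442 × 0.487 + 0.032 = 0.058026.
u_4 = 0.058026 × 0.487 + 0.032 = 0.060259.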